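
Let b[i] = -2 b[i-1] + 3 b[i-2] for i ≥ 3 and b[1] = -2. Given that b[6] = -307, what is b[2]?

-7

Let b[2] = w.
b[3] = -6 - 2w
b[4] = 12 + 7w
b[5] = -42 - 20w
b[6] = 120 + 61w
So 120 + 61w = -307, giving w = -7.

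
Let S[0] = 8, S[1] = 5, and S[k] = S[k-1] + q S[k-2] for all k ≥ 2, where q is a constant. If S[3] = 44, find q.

3

S[2] = 5 + 8q
S[3] = 5 + 13q
So 5 + 13q = 44, giving q = 3.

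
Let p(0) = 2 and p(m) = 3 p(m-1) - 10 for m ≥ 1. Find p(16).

The fixed point is -10/(1 - 3) = 5, so p(m) - 5 = 3(p(m-1) - 5).
Hence p(m) = -3·3^m + 5.
p(16) = -3·3^{16} + 5 = -3·43046721 + 5 = -129140158.

-129140158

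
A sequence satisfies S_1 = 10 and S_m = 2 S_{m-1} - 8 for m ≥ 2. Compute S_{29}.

536870920

The fixed point is -8/(1 - 2) = 8, so S_m - 8 = 2(S_{m-1} - 8).
Hence S_m = 2·2^{m-1} + 8.
S_{29} = 2·2^{28} + 8 = 2·268435456 + 8 = 536870920.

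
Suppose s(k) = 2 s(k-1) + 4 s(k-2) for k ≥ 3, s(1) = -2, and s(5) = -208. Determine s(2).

Let s(2) = v.
s(3) = -8 + 2v
s(4) = -16 + 8v
s(5) = -64 + 24v
So -64 + 24v = -208, giving v = -6.

-6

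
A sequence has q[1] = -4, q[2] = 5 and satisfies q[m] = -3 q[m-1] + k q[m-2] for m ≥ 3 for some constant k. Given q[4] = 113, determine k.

4

q[3] = -15 - 4k
q[4] = 45 + 17k
So 45 + 17k = 113, giving k = 4.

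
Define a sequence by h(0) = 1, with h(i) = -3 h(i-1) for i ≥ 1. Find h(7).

-2187

h(1) = -3*1 = -3
h(2) = -3*(-3) = 9
h(3) = -3*9 = -27
h(4) = -3*(-27) = 81
h(5) = -3*81 = -243
h(6) = -3*(-243) = 729
h(7) = -3*729 = -2187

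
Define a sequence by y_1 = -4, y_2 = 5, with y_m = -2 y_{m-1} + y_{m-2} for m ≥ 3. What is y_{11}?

y_3 = -2(5) + (-4) = -14
y_4 = -2(-14) + 5 = 33
y_5 = -2(33) + (-14) = -80
y_6 = -2(-80) + 33 = 193
y_7 = -2(193) + (-80) = -466
y_8 = -2(-466) + 193 = 1125
y_9 = -2(1125) + (-466) = -2716
y_{10} = -2(-2716) + 1125 = 6557
y_{11} = -2(6557) + (-2716) = -15830

-15830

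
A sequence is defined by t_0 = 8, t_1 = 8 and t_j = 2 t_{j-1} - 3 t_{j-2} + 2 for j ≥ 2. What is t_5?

8

t_2 = 2(8) - 3(8) + 2 = -6
t_3 = 2(-6) - 3(8) + 2 = -34
t_4 = 2(-34) - 3(-6) + 2 = -48
t_5 = 2(-48) - 3(-34) + 2 = 8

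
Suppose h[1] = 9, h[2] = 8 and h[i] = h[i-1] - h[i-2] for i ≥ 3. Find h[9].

-1

h[3] = 8 - 9 = -1
h[4] = (-1) - 8 = -9
h[5] = (-9) - (-1) = -8
h[6] = (-8) - (-9) = 1
h[7] = 1 - (-8) = 9
h[8] = 9 - 1 = 8
h[9] = 8 - 9 = -1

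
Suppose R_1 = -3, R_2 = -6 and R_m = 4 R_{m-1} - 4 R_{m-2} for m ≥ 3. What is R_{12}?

-6144

R_3 = 4·(-6) - 4·(-3) = -12
R_4 = 4·(-12) - 4·(-6) = -24
R_5 = 4·(-24) - 4·(-12) = -48
R_6 = 4·(-48) - 4·(-24) = -96
R_7 = 4·(-96) - 4·(-48) = -192
R_8 = 4·(-192) - 4·(-96) = -384
R_9 = 4·(-384) - 4·(-192) = -768
R_{10} = 4·(-768) - 4·(-384) = -1536
R_{11} = 4·(-1536) - 4·(-768) = -3072
R_{12} = 4·(-3072) - 4·(-1536) = -6144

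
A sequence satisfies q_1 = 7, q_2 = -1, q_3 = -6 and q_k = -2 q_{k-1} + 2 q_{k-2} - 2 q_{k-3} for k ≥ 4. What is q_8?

44

q_4 = -2·(-6) + 2·(-1) - 2·7 = -4
q_5 = -2·(-4) + 2·(-6) - 2·(-1) = -2
q_6 = -2·(-2) + 2·(-4) - 2·(-6) = 8
q_7 = -2·8 + 2·(-2) - 2·(-4) = -12
q_8 = -2·(-12) + 2·8 - 2·(-2) = 44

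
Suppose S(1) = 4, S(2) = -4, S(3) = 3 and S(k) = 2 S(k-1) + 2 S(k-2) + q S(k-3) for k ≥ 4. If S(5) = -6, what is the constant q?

S(4) = -2 + 4q
S(5) = 2 + 4q
So 2 + 4q = -6, giving q = -2.

-2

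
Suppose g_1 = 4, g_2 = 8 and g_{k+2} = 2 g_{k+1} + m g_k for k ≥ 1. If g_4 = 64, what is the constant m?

2

g_3 = 16 + 4m
g_4 = 32 + 16m
So 32 + 16m = 64, giving m = 2.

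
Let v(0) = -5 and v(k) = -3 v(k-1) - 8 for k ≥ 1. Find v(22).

The fixed point is -8/(1 + 3) = -2, so v(k) + 2 = -3(v(k-1) + 2).
Hence v(k) = -3·(-3)^k - 2.
v(22) = -3·(-3)^{22} - 2 = -3·31381059609 - 2 = -94143178829.

-94143178829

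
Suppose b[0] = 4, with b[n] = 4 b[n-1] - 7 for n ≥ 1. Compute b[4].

b[1] = 4(4) - 7 = 9
b[2] = 4(9) - 7 = 29
b[3] = 4(29) - 7 = 109
b[4] = 4(109) - 7 = 429

429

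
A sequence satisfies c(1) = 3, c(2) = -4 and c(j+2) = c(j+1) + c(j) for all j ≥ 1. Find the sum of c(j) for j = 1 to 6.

c(3) = (-4) + 3 = -1
c(4) = (-1) + (-4) = -5
c(5) = (-5) + (-1) = -6
c(6) = (-6) + (-5) = -11
Sum = 3 + (-4) + (-1) + (-5) + (-6) + (-11) = -24

-24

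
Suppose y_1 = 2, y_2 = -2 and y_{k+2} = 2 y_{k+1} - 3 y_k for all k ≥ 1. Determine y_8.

34

y_3 = 2(-2) - 3(2) = -10
y_4 = 2(-10) - 3(-2) = -14
y_5 = 2(-14) - 3(-10) = 2
y_6 = 2(2) - 3(-14) = 46
y_7 = 2(46) - 3(2) = 86
y_8 = 2(86) - 3(46) = 34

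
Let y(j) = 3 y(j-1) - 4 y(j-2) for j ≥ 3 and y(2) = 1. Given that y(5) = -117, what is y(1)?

6

Let y(1) = v.
y(3) = 3 - 4v
y(4) = 5 - 12v
y(5) = 3 - 20v
So 3 - 20v = -117, giving v = 6.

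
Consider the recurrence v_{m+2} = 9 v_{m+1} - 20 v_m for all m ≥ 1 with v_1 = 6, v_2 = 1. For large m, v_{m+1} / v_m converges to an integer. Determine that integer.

The characteristic equation is r^2 - 9r + 20 = 0, which factors as (r - 5)(r - 4) = 0.
So the roots are 5 and 4. Since |5| > |4| and the coefficient of 5^m is non-zero, the ratio tends to 5.

5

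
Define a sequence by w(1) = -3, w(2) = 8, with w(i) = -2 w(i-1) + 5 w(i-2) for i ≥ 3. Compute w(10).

174288

w(3) = -2*8 + 5*(-3) = -31
w(4) = -2*(-31) + 5*8 = 102
w(5) = -2*102 + 5*(-31) = -359
w(6) = -2*(-359) + 5*102 = 1228
w(7) = -2*1228 + 5*(-359) = -4251
w(8) = -2*(-4251) + 5*1228 = 14642
w(9) = -2*14642 + 5*(-4251) = -50539
w(10) = -2*(-50539) + 5*14642 = 174288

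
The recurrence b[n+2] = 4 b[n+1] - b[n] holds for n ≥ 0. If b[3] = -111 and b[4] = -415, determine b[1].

Rearranging, b[n-2] = -(b[n] - 4 b[n-1]).
b[2] = -(-415 - 4*(-111)) = -29
b[1] = -(-111 - 4*(-29)) = -5

-5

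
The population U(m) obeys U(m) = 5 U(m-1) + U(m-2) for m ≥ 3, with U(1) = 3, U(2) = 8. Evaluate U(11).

22699078

U(3) = 5(8) + 3 = 43
U(4) = 5(43) + 8 = 223
U(5) = 5(223) + 43 = 1158
U(6) = 5(1158) + 223 = 6013
U(7) = 5(6013) + 1158 = 31223
U(8) = 5(31223) + 6013 = 162128
U(9) = 5(162128) + 31223 = 841863
U(10) = 5(841863) + 162128 = 4371443
U(11) = 5(4371443) + 841863 = 22699078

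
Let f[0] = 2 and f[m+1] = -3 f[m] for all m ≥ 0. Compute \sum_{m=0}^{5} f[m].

-364

f[1] = -3*2 = -6
f[2] = -3*(-6) = 18
f[3] = -3*18 = -54
f[4] = -3*(-54) = 162
f[5] = -3*162 = -486
Sum = 2 + (-6) + 18 + (-54) + 162 + (-486) = -364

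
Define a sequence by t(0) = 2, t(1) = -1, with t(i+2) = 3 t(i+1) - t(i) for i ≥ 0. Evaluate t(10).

t(2) = 3*(-1) - 2 = -5
t(3) = 3*(-5) - (-1) = -14
t(4) = 3*(-14) - (-5) = -37
t(5) = 3*(-37) - (-14) = -97
t(6) = 3*(-97) - (-37) = -254
t(7) = 3*(-254) - (-97) = -665
t(8) = 3*(-665) - (-254) = -1741
t(9) = 3*(-1741) - (-665) = -4558
t(10) = 3*(-4558) - (-1741) = -11933

-11933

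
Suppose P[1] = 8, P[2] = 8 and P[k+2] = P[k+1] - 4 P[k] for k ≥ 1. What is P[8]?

-952

P[3] = 8 - 4*8 = -24
P[4] = (-24) - 4*8 = -56
P[5] = (-56) - 4*(-24) = 40
P[6] = 40 - 4*(-56) = 264
P[7] = 264 - 4*40 = 104
P[8] = 104 - 4*264 = -952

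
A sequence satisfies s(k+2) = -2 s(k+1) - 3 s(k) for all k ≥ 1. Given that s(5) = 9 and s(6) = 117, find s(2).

-3

Rearranging, s(k-2) = (s(k) + 2 s(k-1)) / -3.
s(4) = (117 + 2·9) / -3 = 135/-3 = -45
s(3) = (9 + 2·(-45)) / -3 = -81/-3 = 27
s(2) = (-45 + 2·27) / -3 = 9/-3 = -3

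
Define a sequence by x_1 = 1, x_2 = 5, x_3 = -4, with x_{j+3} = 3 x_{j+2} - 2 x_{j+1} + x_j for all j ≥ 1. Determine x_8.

x_4 = 3*(-4) - 2*5 + 1 = -21
x_5 = 3*(-21) - 2*(-4) + 5 = -50
x_6 = 3*(-50) - 2*(-21) + (-4) = -112
x_7 = 3*(-112) - 2*(-50) + (-21) = -257
x_8 = 3*(-257) - 2*(-112) + (-50) = -597

-597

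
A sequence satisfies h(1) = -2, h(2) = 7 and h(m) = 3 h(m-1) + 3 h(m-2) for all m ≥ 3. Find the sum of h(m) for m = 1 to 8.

18077

h(3) = 3(7) + 3(-2) = 15
h(4) = 3(15) + 3(7) = 66
h(5) = 3(66) + 3(15) = 243
h(6) = 3(243) + 3(66) = 927
h(7) = 3(927) + 3(243) = 3510
h(8) = 3(3510) + 3(927) = 13311
Sum = (-2) + 7 + 15 + 66 + 243 + 927 + 3510 + 13311 = 18077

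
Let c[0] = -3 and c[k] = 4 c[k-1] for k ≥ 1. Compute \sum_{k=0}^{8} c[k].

-262143

c[1] = 4(-3) = -12
c[2] = 4(-12) = -48
c[3] = 4(-48) = -192
c[4] = 4(-192) = -768
c[5] = 4(-768) = -3072
c[6] = 4(-3072) = -12288
c[7] = 4(-12288) = -49152
c[8] = 4(-49152) = -196608
Sum = (-3) + (-12) + (-48) + (-192) + (-768) + (-3072) + (-12288) + (-49152) + (-196608) = -262143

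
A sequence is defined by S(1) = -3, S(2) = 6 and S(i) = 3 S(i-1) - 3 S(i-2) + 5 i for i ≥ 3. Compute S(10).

-2446

S(3) = 3*6 - 3*(-3) + 15 = 42
S(4) = 3*42 - 3*6 + 20 = 128
S(5) = 3*128 - 3*42 + 25 = 283
S(6) = 3*283 - 3*128 + 30 = 495
S(7) = 3*495 - 3*283 + 35 = 671
S(8) = 3*671 - 3*495 + 40 = 568
S(9) = 3*568 - 3*671 + 45 = -264
S(10) = 3*(-264) - 3*568 + 50 = -2446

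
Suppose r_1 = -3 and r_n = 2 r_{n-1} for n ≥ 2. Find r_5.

-48

r_2 = 2(-3) = -6
r_3 = 2(-6) = -12
r_4 = 2(-12) = -24
r_5 = 2(-24) = -48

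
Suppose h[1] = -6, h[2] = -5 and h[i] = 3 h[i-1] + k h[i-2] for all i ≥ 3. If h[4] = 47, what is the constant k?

h[3] = -15 - 6k
h[4] = -45 - 23k
So -45 - 23k = 47, giving k = -4.

-4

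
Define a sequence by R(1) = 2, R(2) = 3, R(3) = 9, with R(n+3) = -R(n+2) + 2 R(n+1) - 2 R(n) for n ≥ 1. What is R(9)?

551

R(4) = -9 + 2*3 - 2*2 = -7
R(5) = -(-7) + 2*9 - 2*3 = 19
R(6) = -19 + 2*(-7) - 2*9 = -51
R(7) = -(-51) + 2*19 - 2*(-7) = 103
R(8) = -103 + 2*(-51) - 2*19 = -243
R(9) = -(-243) + 2*103 - 2*(-51) = 551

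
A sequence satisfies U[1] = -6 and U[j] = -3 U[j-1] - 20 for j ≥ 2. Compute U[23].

The fixed point is -20/(1 + 3) = -5, so U[j] + 5 = -3(U[j-1] + 5).
Hence U[j] = -1·(-3)^{j-1} - 5.
U[23] = -1·(-3)^{22} - 5 = -1·31381059609 - 5 = -31381059614.

-31381059614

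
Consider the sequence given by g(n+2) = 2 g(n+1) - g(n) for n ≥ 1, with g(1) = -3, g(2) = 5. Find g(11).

g(3) = 2*5 - (-3) = 13
g(4) = 2*13 - 5 = 21
g(5) = 2*21 - 13 = 29
g(6) = 2*29 - 21 = 37
g(7) = 2*37 - 29 = 45
g(8) = 2*45 - 37 = 53
g(9) = 2*53 - 45 = 61
g(10) = 2*61 - 53 = 69
g(11) = 2*69 - 61 = 77

77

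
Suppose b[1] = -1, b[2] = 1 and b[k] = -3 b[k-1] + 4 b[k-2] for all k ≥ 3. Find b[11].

-419431

b[3] = -3*1 + 4*(-1) = -7
b[4] = -3*(-7) + 4*1 = 25
b[5] = -3*25 + 4*(-7) = -103
b[6] = -3*(-103) + 4*25 = 409
b[7] = -3*409 + 4*(-103) = -1639
b[8] = -3*(-1639) + 4*409 = 6553
b[9] = -3*6553 + 4*(-1639) = -26215
b[10] = -3*(-26215) + 4*6553 = 104857
b[11] = -3*104857 + 4*(-26215) = -419431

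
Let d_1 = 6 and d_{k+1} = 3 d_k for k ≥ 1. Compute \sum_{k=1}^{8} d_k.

d_2 = 3(6) = 18
d_3 = 3(18) = 54
d_4 = 3(54) = 162
d_5 = 3(162) = 486
d_6 = 3(486) = 1458
d_7 = 3(1458) = 4374
d_8 = 3(4374) = 13122
Sum = 6 + 18 + 54 + 162 + 486 + 1458 + 4374 + 13122 = 19680

19680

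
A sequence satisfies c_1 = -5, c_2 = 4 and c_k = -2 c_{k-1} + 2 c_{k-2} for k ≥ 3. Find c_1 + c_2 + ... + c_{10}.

13717

c_3 = -2·4 + 2·(-5) = -18
c_4 = -2·(-18) + 2·4 = 44
c_5 = -2·44 + 2·(-18) = -124
c_6 = -2·(-124) + 2·44 = 336
c_7 = -2·336 + 2·(-124) = -920
c_8 = -2·(-920) + 2·336 = 2512
c_9 = -2·2512 + 2·(-920) = -6864
c_{10} = -2·(-6864) + 2·2512 = 18752
Sum = (-5) + 4 + (-18) + 44 + (-124) + 336 + (-920) + 2512 + (-6864) + 18752 = 13717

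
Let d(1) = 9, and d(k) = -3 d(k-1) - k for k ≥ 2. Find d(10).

d(2) = -3*9 - 2 = -29
d(3) = -3*(-29) - 3 = 84
d(4) = -3*84 - 4 = -256
d(5) = -3*(-256) - 5 = 763
d(6) = -3*763 - 6 = -2295
d(7) = -3*(-2295) - 7 = 6878
d(8) = -3*6878 - 8 = -20642
d(9) = -3*(-20642) - 9 = 61917
d(10) = -3*61917 - 10 = -185761

-185761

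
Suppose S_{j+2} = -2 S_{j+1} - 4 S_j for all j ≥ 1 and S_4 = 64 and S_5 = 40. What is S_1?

8

Rearranging, S_{j-2} = (S_j + 2 S_{j-1}) / -4.
S_3 = (40 + 2·64) / -4 = 168/-4 = -42
S_2 = (64 + 2·(-42)) / -4 = -20/-4 = 5
S_1 = (-42 + 2·5) / -4 = -32/-4 = 8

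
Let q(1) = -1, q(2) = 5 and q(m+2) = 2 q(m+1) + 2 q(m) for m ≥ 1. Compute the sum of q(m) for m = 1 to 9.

q(3) = 2·5 + 2·(-1) = 8
q(4) = 2·8 + 2·5 = 26
q(5) = 2·26 + 2·8 = 68
q(6) = 2·68 + 2·26 = 188
q(7) = 2·188 + 2·68 = 512
q(8) = 2·512 + 2·188 = 1400
q(9) = 2·1400 + 2·512 = 3824
Sum = (-1) + 5 + 8 + 26 + 68 + 188 + 512 + 1400 + 3824 = 6030

6030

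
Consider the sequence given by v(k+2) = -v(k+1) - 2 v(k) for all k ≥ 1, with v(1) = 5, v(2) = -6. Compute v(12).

v(3) = -(-6) - 2·5 = -4
v(4) = -(-4) - 2·(-6) = 16
v(5) = -16 - 2·(-4) = -8
v(6) = -(-8) - 2·16 = -24
v(7) = -(-24) - 2·(-8) = 40
v(8) = -40 - 2·(-24) = 8
v(9) = -8 - 2·40 = -88
v(10) = -(-88) - 2·8 = 72
v(11) = -72 - 2·(-88) = 104
v(12) = -104 - 2·72 = -248

-248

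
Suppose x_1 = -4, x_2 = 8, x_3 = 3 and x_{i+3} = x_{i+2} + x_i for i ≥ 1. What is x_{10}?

x_4 = 3 + (-4) = -1
x_5 = (-1) + 8 = 7
x_6 = 7 + 3 = 10
x_7 = 10 + (-1) = 9
x_8 = 9 + 7 = 16
x_9 = 16 + 10 = 26
x_{10} = 26 + 9 = 35

35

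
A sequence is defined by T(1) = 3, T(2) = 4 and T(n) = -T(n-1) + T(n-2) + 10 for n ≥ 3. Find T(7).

T(3) = -4 + 3 + 10 = 9
T(4) = -9 + 4 + 10 = 5
T(5) = -5 + 9 + 10 = 14
T(6) = -14 + 5 + 10 = 1
T(7) = -1 + 14 + 10 = 23

23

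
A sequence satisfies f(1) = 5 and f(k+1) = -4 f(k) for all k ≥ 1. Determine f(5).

f(2) = -4(5) = -20
f(3) = -4(-20) = 80
f(4) = -4(80) = -320
f(5) = -4(-320) = 1280

1280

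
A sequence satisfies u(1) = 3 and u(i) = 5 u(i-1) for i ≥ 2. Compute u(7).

46875

u(2) = 5*3 = 15
u(3) = 5*15 = 75
u(4) = 5*75 = 375
u(5) = 5*375 = 1875
u(6) = 5*1875 = 9375
u(7) = 5*9375 = 46875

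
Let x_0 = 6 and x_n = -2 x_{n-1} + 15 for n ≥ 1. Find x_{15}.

-32763

The fixed point is 15/(1 + 2) = 5, so x_n - 5 = -2(x_{n-1} - 5).
Hence x_n = 1·(-2)^n + 5.
x_{15} = 1·(-2)^{15} + 5 = 1·-32768 + 5 = -32763.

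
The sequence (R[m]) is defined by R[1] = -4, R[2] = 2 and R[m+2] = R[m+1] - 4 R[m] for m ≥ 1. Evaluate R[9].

-30

R[3] = 2 - 4*(-4) = 18
R[4] = 18 - 4*2 = 10
R[5] = 10 - 4*18 = -62
R[6] = (-62) - 4*10 = -102
R[7] = (-102) - 4*(-62) = 146
R[8] = 146 - 4*(-102) = 554
R[9] = 554 - 4*146 = -30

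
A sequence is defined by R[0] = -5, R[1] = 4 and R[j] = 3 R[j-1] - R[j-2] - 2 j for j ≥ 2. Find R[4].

R[2] = 3*4 - (-5) - 4 = 13
R[3] = 3*13 - 4 - 6 = 29
R[4] = 3*29 - 13 - 8 = 66

66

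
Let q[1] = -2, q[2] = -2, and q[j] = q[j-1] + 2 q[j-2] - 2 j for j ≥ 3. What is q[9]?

q[3] = (-2) + 2(-2) - 6 = -12
q[4] = (-12) + 2(-2) - 8 = -24
q[5] = (-24) + 2(-12) - 10 = -58
q[6] = (-58) + 2(-24) - 12 = -118
q[7] = (-118) + 2(-58) - 14 = -248
q[8] = (-248) + 2(-118) - 16 = -500
q[9] = (-500) + 2(-248) - 18 = -1014

-1014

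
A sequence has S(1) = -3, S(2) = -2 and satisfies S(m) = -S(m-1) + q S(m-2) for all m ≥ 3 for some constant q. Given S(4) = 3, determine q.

5

S(3) = 2 - 3q
S(4) = -2 + q
So -2 + q = 3, giving q = 5.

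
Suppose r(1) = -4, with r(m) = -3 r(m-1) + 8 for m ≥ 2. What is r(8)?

13124

r(2) = -3(-4) + 8 = 20
r(3) = -3(20) + 8 = -52
r(4) = -3(-52) + 8 = 164
r(5) = -3(164) + 8 = -484
r(6) = -3(-484) + 8 = 1460
r(7) = -3(1460) + 8 = -4372
r(8) = -3(-4372) + 8 = 13124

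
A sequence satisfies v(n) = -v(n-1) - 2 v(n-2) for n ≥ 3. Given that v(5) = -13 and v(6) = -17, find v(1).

Rearranging, v(n-2) = (v(n) + v(n-1)) / -2.
v(4) = (-17 + (-13)) / -2 = -30/-2 = 15
v(3) = (-13 + 15) / -2 = 2/-2 = -1
v(2) = (15 + (-1)) / -2 = 14/-2 = -7
v(1) = (-1 + (-7)) / -2 = -8/-2 = 4

4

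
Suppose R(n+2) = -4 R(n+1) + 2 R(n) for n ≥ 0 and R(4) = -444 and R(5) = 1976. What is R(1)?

Rearranging, R(n-2) = (R(n) + 4 R(n-1)) / 2.
R(3) = (1976 + 4(-444)) / 2 = 200/2 = 100
R(2) = (-444 + 4(100)) / 2 = -44/2 = -22
R(1) = (100 + 4(-22)) / 2 = 12/2 = 6

6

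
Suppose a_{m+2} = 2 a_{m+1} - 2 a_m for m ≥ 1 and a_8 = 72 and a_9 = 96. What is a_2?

3

Rearranging, a_{m-2} = (a_m - 2 a_{m-1}) / -2.
a_7 = (96 - 2(72)) / -2 = -48/-2 = 24
a_6 = (72 - 2(24)) / -2 = 24/-2 = -12
a_5 = (24 - 2(-12)) / -2 = 48/-2 = -24
a_4 = (-12 - 2(-24)) / -2 = 36/-2 = -18
a_3 = (-24 - 2(-18)) / -2 = 12/-2 = -6
a_2 = (-18 - 2(-6)) / -2 = -6/-2 = 3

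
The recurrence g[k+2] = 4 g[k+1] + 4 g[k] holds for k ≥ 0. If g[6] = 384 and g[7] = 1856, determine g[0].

Rearranging, g[k-2] = (g[k] - 4 g[k-1]) / 4.
g[5] = (1856 - 4·384) / 4 = 320/4 = 80
g[4] = (384 - 4·80) / 4 = 64/4 = 16
g[3] = (80 - 4·16) / 4 = 16/4 = 4
g[2] = (16 - 4·4) / 4 = 0/4 = 0
g[1] = (4 - 4·0) / 4 = 4/4 = 1
g[0] = (0 - 4·1) / 4 = -4/4 = -1

-1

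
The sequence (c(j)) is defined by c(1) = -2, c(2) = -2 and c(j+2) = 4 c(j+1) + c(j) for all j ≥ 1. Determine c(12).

c(3) = 4·(-2) + (-2) = -10
c(4) = 4·(-10) + (-2) = -42
c(5) = 4·(-42) + (-10) = -178
c(6) = 4·(-178) + (-42) = -754
c(7) = 4·(-754) + (-178) = -3194
c(8) = 4·(-3194) + (-754) = -13530
c(9) = 4·(-13530) + (-3194) = -57314
c(10) = 4·(-57314) + (-13530) = -242786
c(11) = 4·(-242786) + (-57314) = -1028458
c(12) = 4·(-1028458) + (-242786) = -4356618

-4356618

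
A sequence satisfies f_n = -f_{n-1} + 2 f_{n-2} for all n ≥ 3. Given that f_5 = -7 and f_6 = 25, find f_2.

5

Rearranging, f_{n-2} = (f_n + f_{n-1}) / 2.
f_4 = (25 + (-7)) / 2 = 18/2 = 9
f_3 = (-7 + 9) / 2 = 2/2 = 1
f_2 = (9 + 1) / 2 = 10/2 = 5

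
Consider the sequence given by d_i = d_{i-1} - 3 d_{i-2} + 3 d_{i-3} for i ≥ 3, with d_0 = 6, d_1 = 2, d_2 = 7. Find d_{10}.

67

d_3 = 7 - 3*2 + 3*6 = 19
d_4 = 19 - 3*7 + 3*2 = 4
d_5 = 4 - 3*19 + 3*7 = -32
d_6 = (-32) - 3*4 + 3*19 = 13
d_7 = 13 - 3*(-32) + 3*4 = 121
d_8 = 121 - 3*13 + 3*(-32) = -14
d_9 = (-14) - 3*121 + 3*13 = -338
d_{10} = (-338) - 3*(-14) + 3*121 = 67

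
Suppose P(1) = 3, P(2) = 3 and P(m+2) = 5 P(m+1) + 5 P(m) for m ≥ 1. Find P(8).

195375

P(3) = 5·3 + 5·3 = 30
P(4) = 5·30 + 5·3 = 165
P(5) = 5·165 + 5·30 = 975
P(6) = 5·975 + 5·165 = 5700
P(7) = 5·5700 + 5·975 = 33375
P(8) = 5·33375 + 5·5700 = 195375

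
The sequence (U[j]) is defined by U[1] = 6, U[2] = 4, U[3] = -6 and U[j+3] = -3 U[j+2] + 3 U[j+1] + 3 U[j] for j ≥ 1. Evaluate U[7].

-2034

U[4] = -3*(-6) + 3*4 + 3*6 = 48
U[5] = -3*48 + 3*(-6) + 3*4 = -150
U[6] = -3*(-150) + 3*48 + 3*(-6) = 576
U[7] = -3*576 + 3*(-150) + 3*48 = -2034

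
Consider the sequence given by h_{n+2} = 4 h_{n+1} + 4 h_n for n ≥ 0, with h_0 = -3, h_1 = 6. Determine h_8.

183552

h_2 = 4·6 + 4·(-3) = 12
h_3 = 4·12 + 4·6 = 72
h_4 = 4·72 + 4·12 = 336
h_5 = 4·336 + 4·72 = 1632
h_6 = 4·1632 + 4·336 = 7872
h_7 = 4·7872 + 4·1632 = 38016
h_8 = 4·38016 + 4·7872 = 183552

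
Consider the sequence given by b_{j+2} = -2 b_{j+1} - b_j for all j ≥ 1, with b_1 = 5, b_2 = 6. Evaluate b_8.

b_3 = -2(6) - 5 = -17
b_4 = -2(-17) - 6 = 28
b_5 = -2(28) - (-17) = -39
b_6 = -2(-39) - 28 = 50
b_7 = -2(50) - (-39) = -61
b_8 = -2(-61) - 50 = 72

72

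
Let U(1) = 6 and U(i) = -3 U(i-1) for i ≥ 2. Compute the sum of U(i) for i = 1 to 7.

3282

U(2) = -3(6) = -18
U(3) = -3(-18) = 54
U(4) = -3(54) = -162
U(5) = -3(-162) = 486
U(6) = -3(486) = -1458
U(7) = -3(-1458) = 4374
Sum = 6 + (-18) + 54 + (-162) + 486 + (-1458) + 4374 = 3282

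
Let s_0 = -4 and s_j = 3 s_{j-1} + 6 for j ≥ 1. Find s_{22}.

-31381059612

The fixed point is 6/(1 - 3) = -3, so s_j + 3 = 3(s_{j-1} + 3).
Hence s_j = -1·3^j - 3.
s_{22} = -1·3^{22} - 3 = -1·31381059609 - 3 = -31381059612.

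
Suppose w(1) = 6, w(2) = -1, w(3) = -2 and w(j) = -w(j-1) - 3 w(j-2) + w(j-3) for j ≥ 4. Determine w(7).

58

w(4) = -(-2) - 3*(-1) + 6 = 11
w(5) = -11 - 3*(-2) + (-1) = -6
w(6) = -(-6) - 3*11 + (-2) = -29
w(7) = -(-29) - 3*(-6) + 11 = 58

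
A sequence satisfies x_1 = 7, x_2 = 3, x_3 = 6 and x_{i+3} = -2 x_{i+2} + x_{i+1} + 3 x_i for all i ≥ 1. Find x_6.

48

x_4 = -2*6 + 3 + 3*7 = 12
x_5 = -2*12 + 6 + 3*3 = -9
x_6 = -2*(-9) + 12 + 3*6 = 48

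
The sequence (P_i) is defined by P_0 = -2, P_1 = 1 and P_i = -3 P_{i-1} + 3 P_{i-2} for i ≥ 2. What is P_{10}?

P_2 = -3*1 + 3*(-2) = -9
P_3 = -3*(-9) + 3*1 = 30
P_4 = -3*30 + 3*(-9) = -117
P_5 = -3*(-117) + 3*30 = 441
P_6 = -3*441 + 3*(-117) = -1674
P_7 = -3*(-1674) + 3*441 = 6345
P_8 = -3*6345 + 3*(-1674) = -24057
P_9 = -3*(-24057) + 3*6345 = 91206
P_{10} = -3*91206 + 3*(-24057) = -345789

-345789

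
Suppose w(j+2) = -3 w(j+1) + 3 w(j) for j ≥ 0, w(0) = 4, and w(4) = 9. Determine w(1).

Let w(1) = x.
w(2) = 12 - 3x
w(3) = -36 + 12x
w(4) = 144 - 45x
So 144 - 45x = 9, giving x = 3.

3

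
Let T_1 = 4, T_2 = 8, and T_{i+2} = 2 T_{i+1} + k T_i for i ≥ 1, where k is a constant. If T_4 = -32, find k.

-4

T_3 = 16 + 4k
T_4 = 32 + 16k
So 32 + 16k = -32, giving k = -4.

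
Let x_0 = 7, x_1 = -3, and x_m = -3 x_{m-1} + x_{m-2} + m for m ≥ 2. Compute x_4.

184

x_2 = -3·(-3) + 7 + 2 = 18
x_3 = -3·18 + (-3) + 3 = -54
x_4 = -3·(-54) + 18 + 4 = 184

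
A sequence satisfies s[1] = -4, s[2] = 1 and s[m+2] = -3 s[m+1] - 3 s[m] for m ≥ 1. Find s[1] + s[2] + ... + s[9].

s[3] = -3(1) - 3(-4) = 9
s[4] = -3(9) - 3(1) = -30
s[5] = -3(-30) - 3(9) = 63
s[6] = -3(63) - 3(-30) = -99
s[7] = -3(-99) - 3(63) = 108
s[8] = -3(108) - 3(-99) = -27
s[9] = -3(-27) - 3(108) = -243
Sum = (-4) + 1 + 9 + (-30) + 63 + (-99) + 108 + (-27) + (-243) = -222

-222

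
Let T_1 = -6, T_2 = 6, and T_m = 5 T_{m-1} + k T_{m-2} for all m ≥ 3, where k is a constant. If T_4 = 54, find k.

4

T_3 = 30 - 6k
T_4 = 150 - 24k
So 150 - 24k = 54, giving k = 4.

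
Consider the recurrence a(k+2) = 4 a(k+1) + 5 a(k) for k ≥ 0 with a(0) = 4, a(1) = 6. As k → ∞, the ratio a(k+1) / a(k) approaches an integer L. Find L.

The characteristic equation is r^2 - 4r - 5 = 0, which factors as (r - 5)(r + 1) = 0.
So the roots are 5 and -1. Since |5| > |-1| and the coefficient of 5^k is non-zero, the ratio tends to 5.

5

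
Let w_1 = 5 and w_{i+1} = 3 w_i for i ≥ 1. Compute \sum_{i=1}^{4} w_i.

200

w_2 = 3(5) = 15
w_3 = 3(15) = 45
w_4 = 3(45) = 135
Sum = 5 + 15 + 45 + 135 = 200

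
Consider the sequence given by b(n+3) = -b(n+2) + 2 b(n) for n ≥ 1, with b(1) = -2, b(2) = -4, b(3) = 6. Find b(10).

-46

b(4) = -6 + 2·(-2) = -10
b(5) = -(-10) + 2·(-4) = 2
b(6) = -2 + 2·6 = 10
b(7) = -10 + 2·(-10) = -30
b(8) = -(-30) + 2·2 = 34
b(9) = -34 + 2·10 = -14
b(10) = -(-14) + 2·(-30) = -46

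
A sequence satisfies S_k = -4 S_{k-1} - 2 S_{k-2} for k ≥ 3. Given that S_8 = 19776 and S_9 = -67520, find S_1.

4

Rearranging, S_{k-2} = (S_k + 4 S_{k-1}) / -2.
S_7 = (-67520 + 4·19776) / -2 = 11584/-2 = -5792
S_6 = (19776 + 4·(-5792)) / -2 = -3392/-2 = 1696
S_5 = (-5792 + 4·1696) / -2 = 992/-2 = -496
S_4 = (1696 + 4·(-496)) / -2 = -288/-2 = 144
S_3 = (-496 + 4·144) / -2 = 80/-2 = -40
S_2 = (144 + 4·(-40)) / -2 = -16/-2 = 8
S_1 = (-40 + 4·8) / -2 = -8/-2 = 4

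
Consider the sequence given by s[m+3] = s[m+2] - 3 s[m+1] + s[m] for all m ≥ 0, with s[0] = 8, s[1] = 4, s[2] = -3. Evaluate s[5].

s[3] = (-3) - 3(4) + 8 = -7
s[4] = (-7) - 3(-3) + 4 = 6
s[5] = 6 - 3(-7) + (-3) = 24

24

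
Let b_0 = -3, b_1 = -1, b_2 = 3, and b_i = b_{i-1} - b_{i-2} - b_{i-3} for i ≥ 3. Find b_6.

b_3 = 3 - (-1) - (-3) = 7
b_4 = 7 - 3 - (-1) = 5
b_5 = 5 - 7 - 3 = -5
b_6 = (-5) - 5 - 7 = -17

-17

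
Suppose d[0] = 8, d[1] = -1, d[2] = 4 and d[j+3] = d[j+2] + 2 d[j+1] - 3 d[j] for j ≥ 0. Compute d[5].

-67

d[3] = 4 + 2(-1) - 3(8) = -22
d[4] = (-22) + 2(4) - 3(-1) = -11
d[5] = (-11) + 2(-22) - 3(4) = -67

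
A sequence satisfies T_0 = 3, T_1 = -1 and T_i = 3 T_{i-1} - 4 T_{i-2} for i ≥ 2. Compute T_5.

-25

T_2 = 3(-1) - 4(3) = -15
T_3 = 3(-15) - 4(-1) = -41
T_4 = 3(-41) - 4(-15) = -63
T_5 = 3(-63) - 4(-41) = -25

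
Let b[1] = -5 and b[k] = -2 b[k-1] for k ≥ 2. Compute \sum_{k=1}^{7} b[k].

b[2] = -2·(-5) = 10
b[3] = -2·10 = -20
b[4] = -2·(-20) = 40
b[5] = -2·40 = -80
b[6] = -2·(-80) = 160
b[7] = -2·160 = -320
Sum = (-5) + 10 + (-20) + 40 + (-80) + 160 + (-320) = -215

-215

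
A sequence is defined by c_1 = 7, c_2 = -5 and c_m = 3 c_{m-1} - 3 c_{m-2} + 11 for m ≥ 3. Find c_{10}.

c_3 = 3·(-5) - 3·7 + 11 = -25
c_4 = 3·(-25) - 3·(-5) + 11 = -49
c_5 = 3·(-49) - 3·(-25) + 11 = -61
c_6 = 3·(-61) - 3·(-49) + 11 = -25
c_7 = 3·(-25) - 3·(-61) + 11 = 119
c_8 = 3·119 - 3·(-25) + 11 = 443
c_9 = 3·443 - 3·119 + 11 = 983
c_{10} = 3·983 - 3·443 + 11 = 1631

1631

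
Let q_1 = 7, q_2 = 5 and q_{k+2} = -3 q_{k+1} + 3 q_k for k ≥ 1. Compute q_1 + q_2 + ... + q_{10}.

q_3 = -3*5 + 3*7 = 6
q_4 = -3*6 + 3*5 = -3
q_5 = -3*(-3) + 3*6 = 27
q_6 = -3*27 + 3*(-3) = -90
q_7 = -3*(-90) + 3*27 = 351
q_8 = -3*351 + 3*(-90) = -1323
q_9 = -3*(-1323) + 3*351 = 5022
q_{10} = -3*5022 + 3*(-1323) = -19035
Sum = 7 + 5 + 6 + (-3) + 27 + (-90) + 351 + (-1323) + 5022 + (-19035) = -15033

-15033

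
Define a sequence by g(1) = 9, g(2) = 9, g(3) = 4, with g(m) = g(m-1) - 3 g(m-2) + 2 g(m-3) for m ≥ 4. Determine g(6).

g(4) = 4 - 3·9 + 2·9 = -5
g(5) = (-5) - 3·4 + 2·9 = 1
g(6) = 1 - 3·(-5) + 2·4 = 24

24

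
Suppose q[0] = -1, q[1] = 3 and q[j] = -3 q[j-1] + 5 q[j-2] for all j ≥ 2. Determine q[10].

q[2] = -3(3) + 5(-1) = -14
q[3] = -3(-14) + 5(3) = 57
q[4] = -3(57) + 5(-14) = -241
q[5] = -3(-241) + 5(57) = 1008
q[6] = -3(1008) + 5(-241) = -4229
q[7] = -3(-4229) + 5(1008) = 17727
q[8] = -3(17727) + 5(-4229) = -74326
q[9] = -3(-74326) + 5(17727) = 311613
q[10] = -3(311613) + 5(-74326) = -1306469

-1306469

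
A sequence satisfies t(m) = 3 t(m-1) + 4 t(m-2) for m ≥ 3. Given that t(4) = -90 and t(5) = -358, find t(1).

Rearranging, t(m-2) = (t(m) - 3 t(m-1)) / 4.
t(3) = (-358 - 3*(-90)) / 4 = -88/4 = -22
t(2) = (-90 - 3*(-22)) / 4 = -24/4 = -6
t(1) = (-22 - 3*(-6)) / 4 = -4/4 = -1

-1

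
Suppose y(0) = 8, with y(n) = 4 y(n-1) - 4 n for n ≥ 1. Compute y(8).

407792

y(1) = 4(8) - 4 = 28
y(2) = 4(28) - 8 = 104
y(3) = 4(104) - 12 = 404
y(4) = 4(404) - 16 = 1600
y(5) = 4(1600) - 20 = 6380
y(6) = 4(6380) - 24 = 25496
y(7) = 4(25496) - 28 = 101956
y(8) = 4(101956) - 32 = 407792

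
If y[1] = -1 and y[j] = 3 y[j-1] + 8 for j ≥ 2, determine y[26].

2541865828325

The fixed point is 8/(1 - 3) = -4, so y[j] + 4 = 3(y[j-1] + 4).
Hence y[j] = 3·3^{j-1} - 4.
y[26] = 3·3^{25} - 4 = 3·847288609443 - 4 = 2541865828325.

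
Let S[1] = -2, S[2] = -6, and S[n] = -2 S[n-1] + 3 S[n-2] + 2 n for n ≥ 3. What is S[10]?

-26422

S[3] = -2(-6) + 3(-2) + 6 = 12
S[4] = -2(12) + 3(-6) + 8 = -34
S[5] = -2(-34) + 3(12) + 10 = 114
S[6] = -2(114) + 3(-34) + 12 = -318
S[7] = -2(-318) + 3(114) + 14 = 992
S[8] = -2(992) + 3(-318) + 16 = -2922
S[9] = -2(-2922) + 3(992) + 18 = 8838
S[10] = -2(8838) + 3(-2922) + 20 = -26422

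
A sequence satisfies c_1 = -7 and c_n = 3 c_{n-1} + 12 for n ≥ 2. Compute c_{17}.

-43046727

The fixed point is 12/(1 - 3) = -6, so c_n + 6 = 3(c_{n-1} + 6).
Hence c_n = -1·3^{n-1} - 6.
c_{17} = -1·3^{16} - 6 = -1·43046721 - 6 = -43046727.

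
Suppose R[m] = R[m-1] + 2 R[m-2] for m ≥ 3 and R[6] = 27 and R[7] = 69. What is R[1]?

6

Rearranging, R[m-2] = (R[m] - R[m-1]) / 2.
R[5] = (69 - 27) / 2 = 42/2 = 21
R[4] = (27 - 21) / 2 = 6/2 = 3
R[3] = (21 - 3) / 2 = 18/2 = 9
R[2] = (3 - 9) / 2 = -6/2 = -3
R[1] = (9 - (-3)) / 2 = 12/2 = 6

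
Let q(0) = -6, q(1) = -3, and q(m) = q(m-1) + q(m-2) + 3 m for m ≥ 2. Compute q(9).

333

q(2) = (-3) + (-6) + 6 = -3
q(3) = (-3) + (-3) + 9 = 3
q(4) = 3 + (-3) + 12 = 12
q(5) = 12 + 3 + 15 = 30
q(6) = 30 + 12 + 18 = 60
q(7) = 60 + 30 + 21 = 111
q(8) = 111 + 60 + 24 = 195
q(9) = 195 + 111 + 27 = 333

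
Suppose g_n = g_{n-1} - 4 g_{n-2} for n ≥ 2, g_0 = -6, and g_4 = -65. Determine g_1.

Let g_1 = w.
g_2 = 24 + w
g_3 = 24 - 3w
g_4 = -72 - 7w
So -72 - 7w = -65, giving w = -1.

-1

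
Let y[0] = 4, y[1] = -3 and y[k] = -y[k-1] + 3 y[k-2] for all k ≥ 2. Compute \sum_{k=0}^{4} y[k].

y[2] = -(-3) + 3*4 = 15
y[3] = -15 + 3*(-3) = -24
y[4] = -(-24) + 3*15 = 69
Sum = 4 + (-3) + 15 + (-24) + 69 = 61

61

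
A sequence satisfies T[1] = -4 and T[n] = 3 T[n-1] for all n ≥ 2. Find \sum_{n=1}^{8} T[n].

T[2] = 3*(-4) = -12
T[3] = 3*(-12) = -36
T[4] = 3*(-36) = -108
T[5] = 3*(-108) = -324
T[6] = 3*(-324) = -972
T[7] = 3*(-972) = -2916
T[8] = 3*(-2916) = -8748
Sum = (-4) + (-12) + (-36) + (-108) + (-324) + (-972) + (-2916) + (-8748) = -13120

-13120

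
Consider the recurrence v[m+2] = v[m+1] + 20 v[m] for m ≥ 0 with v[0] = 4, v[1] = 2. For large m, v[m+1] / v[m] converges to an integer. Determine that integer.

The characteristic equation is r^2 - r - 20 = 0, which factors as (r - 5)(r + 4) = 0.
So the roots are 5 and -4. Since |5| > |-4| and the coefficient of 5^m is non-zero, the ratio tends to 5.

5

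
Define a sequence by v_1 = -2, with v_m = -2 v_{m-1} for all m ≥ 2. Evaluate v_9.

-512

v_2 = -2(-2) = 4
v_3 = -2(4) = -8
v_4 = -2(-8) = 16
v_5 = -2(16) = -32
v_6 = -2(-32) = 64
v_7 = -2(64) = -128
v_8 = -2(-128) = 256
v_9 = -2(256) = -512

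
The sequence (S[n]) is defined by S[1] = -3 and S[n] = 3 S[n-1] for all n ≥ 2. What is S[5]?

-243

S[2] = 3·(-3) = -9
S[3] = 3·(-9) = -27
S[4] = 3·(-27) = -81
S[5] = 3·(-81) = -243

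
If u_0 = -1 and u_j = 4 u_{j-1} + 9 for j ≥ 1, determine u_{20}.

2199023255549

The fixed point is 9/(1 - 4) = -3, so u_j + 3 = 4(u_{j-1} + 3).
Hence u_j = 2·4^j - 3.
u_{20} = 2·4^{20} - 3 = 2·1099511627776 - 3 = 2199023255549.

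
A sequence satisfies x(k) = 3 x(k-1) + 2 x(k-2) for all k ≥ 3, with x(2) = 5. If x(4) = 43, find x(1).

-2

Let x(1) = y.
x(3) = 15 + 2y
x(4) = 55 + 6y
So 55 + 6y = 43, giving y = -2.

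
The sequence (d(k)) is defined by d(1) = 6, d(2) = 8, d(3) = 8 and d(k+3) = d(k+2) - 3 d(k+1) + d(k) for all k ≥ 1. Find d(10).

d(4) = 8 - 3·8 + 6 = -10
d(5) = (-10) - 3·8 + 8 = -26
d(6) = (-26) - 3·(-10) + 8 = 12
d(7) = 12 - 3·(-26) + (-10) = 80
d(8) = 80 - 3·12 + (-26) = 18
d(9) = 18 - 3·80 + 12 = -210
d(10) = (-210) - 3·18 + 80 = -184

-184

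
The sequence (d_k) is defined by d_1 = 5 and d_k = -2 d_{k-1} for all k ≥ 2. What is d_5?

80

d_2 = -2(5) = -10
d_3 = -2(-10) = 20
d_4 = -2(20) = -40
d_5 = -2(-40) = 80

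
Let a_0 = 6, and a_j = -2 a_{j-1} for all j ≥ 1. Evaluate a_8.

a_1 = -2*6 = -12
a_2 = -2*(-12) = 24
a_3 = -2*24 = -48
a_4 = -2*(-48) = 96
a_5 = -2*96 = -192
a_6 = -2*(-192) = 384
a_7 = -2*384 = -768
a_8 = -2*(-768) = 1536

1536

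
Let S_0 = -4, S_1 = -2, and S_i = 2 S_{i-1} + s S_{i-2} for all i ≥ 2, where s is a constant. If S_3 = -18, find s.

S_2 = -4 - 4s
S_3 = -8 - 10s
So -8 - 10s = -18, giving s = 1.

1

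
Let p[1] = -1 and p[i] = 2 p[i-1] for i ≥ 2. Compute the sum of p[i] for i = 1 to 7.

p[2] = 2*(-1) = -2
p[3] = 2*(-2) = -4
p[4] = 2*(-4) = -8
p[5] = 2*(-8) = -16
p[6] = 2*(-16) = -32
p[7] = 2*(-32) = -64
Sum = (-1) + (-2) + (-4) + (-8) + (-16) + (-32) + (-64) = -127

-127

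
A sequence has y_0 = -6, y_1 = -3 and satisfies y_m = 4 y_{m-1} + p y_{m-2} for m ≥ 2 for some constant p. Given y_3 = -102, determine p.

2

y_2 = -12 - 6p
y_3 = -48 - 27p
So -48 - 27p = -102, giving p = 2.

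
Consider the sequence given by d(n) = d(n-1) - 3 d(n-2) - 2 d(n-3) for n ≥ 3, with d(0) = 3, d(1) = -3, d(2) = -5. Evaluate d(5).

d(3) = (-5) - 3(-3) - 2(3) = -2
d(4) = (-2) - 3(-5) - 2(-3) = 19
d(5) = 19 - 3(-2) - 2(-5) = 35

35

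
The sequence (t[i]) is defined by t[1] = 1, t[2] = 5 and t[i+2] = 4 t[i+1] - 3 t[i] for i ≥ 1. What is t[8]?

t[3] = 4(5) - 3(1) = 17
t[4] = 4(17) - 3(5) = 53
t[5] = 4(53) - 3(17) = 161
t[6] = 4(161) - 3(53) = 485
t[7] = 4(485) - 3(161) = 1457
t[8] = 4(1457) - 3(485) = 4373

4373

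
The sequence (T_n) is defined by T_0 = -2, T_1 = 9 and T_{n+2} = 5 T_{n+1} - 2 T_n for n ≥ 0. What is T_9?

T_2 = 5*9 - 2*(-2) = 49
T_3 = 5*49 - 2*9 = 227
T_4 = 5*227 - 2*49 = 1037
T_5 = 5*1037 - 2*227 = 4731
T_6 = 5*4731 - 2*1037 = 21581
T_7 = 5*21581 - 2*4731 = 98443
T_8 = 5*98443 - 2*21581 = 449053
T_9 = 5*449053 - 2*98443 = 2048379

2048379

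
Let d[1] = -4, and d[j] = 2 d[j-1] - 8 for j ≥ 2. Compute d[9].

-3064

d[2] = 2(-4) - 8 = -16
d[3] = 2(-16) - 8 = -40
d[4] = 2(-40) - 8 = -88
d[5] = 2(-88) - 8 = -184
d[6] = 2(-184) - 8 = -376
d[7] = 2(-376) - 8 = -760
d[8] = 2(-760) - 8 = -1528
d[9] = 2(-1528) - 8 = -3064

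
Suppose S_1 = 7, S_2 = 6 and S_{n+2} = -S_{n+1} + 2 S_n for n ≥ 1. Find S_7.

S_3 = -6 + 2·7 = 8
S_4 = -8 + 2·6 = 4
S_5 = -4 + 2·8 = 12
S_6 = -12 + 2·4 = -4
S_7 = -(-4) + 2·12 = 28

28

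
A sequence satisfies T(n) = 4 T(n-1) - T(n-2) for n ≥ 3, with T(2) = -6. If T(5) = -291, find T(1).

-3

Let T(1) = w.
T(3) = -24 - w
T(4) = -90 - 4w
T(5) = -336 - 15w
So -336 - 15w = -291, giving w = -3.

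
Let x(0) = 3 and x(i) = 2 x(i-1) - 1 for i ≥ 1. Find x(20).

2097153

The fixed point is -1/(1 - 2) = 1, so x(i) - 1 = 2(x(i-1) - 1).
Hence x(i) = 2·2^i + 1.
x(20) = 2·2^{20} + 1 = 2·1048576 + 1 = 2097153.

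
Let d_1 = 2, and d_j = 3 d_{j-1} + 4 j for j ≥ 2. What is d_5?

d_2 = 3(2) + 8 = 14
d_3 = 3(14) + 12 = 54
d_4 = 3(54) + 16 = 178
d_5 = 3(178) + 20 = 554

554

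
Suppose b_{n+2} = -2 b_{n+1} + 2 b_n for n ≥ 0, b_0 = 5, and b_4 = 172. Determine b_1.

-7

Let b_1 = v.
b_2 = 10 - 2v
b_3 = -20 + 6v
b_4 = 60 - 16v
So 60 - 16v = 172, giving v = -7.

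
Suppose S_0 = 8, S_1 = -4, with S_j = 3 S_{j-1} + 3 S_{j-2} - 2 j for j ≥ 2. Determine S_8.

5972

S_2 = 3(-4) + 3(8) - 4 = 8
S_3 = 3(8) + 3(-4) - 6 = 6
S_4 = 3(6) + 3(8) - 8 = 34
S_5 = 3(34) + 3(6) - 10 = 110
S_6 = 3(110) + 3(34) - 12 = 420
S_7 = 3(420) + 3(110) - 14 = 1576
S_8 = 3(1576) + 3(420) - 16 = 5972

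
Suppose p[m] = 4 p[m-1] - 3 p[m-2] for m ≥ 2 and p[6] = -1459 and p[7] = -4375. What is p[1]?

Rearranging, p[m-2] = (p[m] - 4 p[m-1]) / -3.
p[5] = (-4375 - 4·(-1459)) / -3 = 1461/-3 = -487
p[4] = (-1459 - 4·(-487)) / -3 = 489/-3 = -163
p[3] = (-487 - 4·(-163)) / -3 = 165/-3 = -55
p[2] = (-163 - 4·(-55)) / -3 = 57/-3 = -19
p[1] = (-55 - 4·(-19)) / -3 = 21/-3 = -7

-7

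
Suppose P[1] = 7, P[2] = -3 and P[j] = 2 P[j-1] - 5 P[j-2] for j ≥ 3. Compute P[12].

P[3] = 2(-3) - 5(7) = -41
P[4] = 2(-41) - 5(-3) = -67
P[5] = 2(-67) - 5(-41) = 71
P[6] = 2(71) - 5(-67) = 477
P[7] = 2(477) - 5(71) = 599
P[8] = 2(599) - 5(477) = -1187
P[9] = 2(-1187) - 5(599) = -5369
P[10] = 2(-5369) - 5(-1187) = -4803
P[11] = 2(-4803) - 5(-5369) = 17239
P[12] = 2(17239) - 5(-4803) = 58493

58493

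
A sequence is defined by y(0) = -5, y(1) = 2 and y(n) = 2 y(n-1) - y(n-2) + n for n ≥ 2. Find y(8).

y(2) = 2(2) - (-5) + 2 = 11
y(3) = 2(11) - 2 + 3 = 23
y(4) = 2(23) - 11 + 4 = 39
y(5) = 2(39) - 23 + 5 = 60
y(6) = 2(60) - 39 + 6 = 87
y(7) = 2(87) - 60 + 7 = 121
y(8) = 2(121) - 87 + 8 = 163

163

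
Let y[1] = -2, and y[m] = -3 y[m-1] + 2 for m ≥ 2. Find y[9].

y[2] = -3(-2) + 2 = 8
y[3] = -3(8) + 2 = -22
y[4] = -3(-22) + 2 = 68
y[5] = -3(68) + 2 = -202
y[6] = -3(-202) + 2 = 608
y[7] = -3(608) + 2 = -1822
y[8] = -3(-1822) + 2 = 5468
y[9] = -3(5468) + 2 = -16402

-16402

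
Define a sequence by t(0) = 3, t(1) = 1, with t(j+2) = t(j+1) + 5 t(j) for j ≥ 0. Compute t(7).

t(2) = 1 + 5·3 = 16
t(3) = 16 + 5·1 = 21
t(4) = 21 + 5·16 = 101
t(5) = 101 + 5·21 = 206
t(6) = 206 + 5·101 = 711
t(7) = 711 + 5·206 = 1741

1741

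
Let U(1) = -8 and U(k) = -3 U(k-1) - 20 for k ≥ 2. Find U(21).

The fixed point is -20/(1 + 3) = -5, so U(k) + 5 = -3(U(k-1) + 5).
Hence U(k) = -3·(-3)^{k-1} - 5.
U(21) = -3·(-3)^{20} - 5 = -3·3486784401 - 5 = -10460353208.

-10460353208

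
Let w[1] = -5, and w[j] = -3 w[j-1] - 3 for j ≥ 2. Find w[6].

1032

w[2] = -3·(-5) - 3 = 12
w[3] = -3·12 - 3 = -39
w[4] = -3·(-39) - 3 = 114
w[5] = -3·114 - 3 = -345
w[6] = -3·(-345) - 3 = 1032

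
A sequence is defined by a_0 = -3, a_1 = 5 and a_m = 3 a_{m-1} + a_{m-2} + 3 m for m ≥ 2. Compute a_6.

2607

a_2 = 3·5 + (-3) + 6 = 18
a_3 = 3·18 + 5 + 9 = 68
a_4 = 3·68 + 18 + 12 = 234
a_5 = 3·234 + 68 + 15 = 785
a_6 = 3·785 + 234 + 18 = 2607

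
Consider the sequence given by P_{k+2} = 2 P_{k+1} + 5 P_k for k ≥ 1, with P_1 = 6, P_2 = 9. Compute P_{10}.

249729

P_3 = 2(9) + 5(6) = 48
P_4 = 2(48) + 5(9) = 141
P_5 = 2(141) + 5(48) = 522
P_6 = 2(522) + 5(141) = 1749
P_7 = 2(1749) + 5(522) = 6108
P_8 = 2(6108) + 5(1749) = 20961
P_9 = 2(20961) + 5(6108) = 72462
P_{10} = 2(72462) + 5(20961) = 249729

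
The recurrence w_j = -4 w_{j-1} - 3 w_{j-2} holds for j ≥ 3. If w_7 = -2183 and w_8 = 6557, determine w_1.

1

Rearranging, w_{j-2} = (w_j + 4 w_{j-1}) / -3.
w_6 = (6557 + 4(-2183)) / -3 = -2175/-3 = 725
w_5 = (-2183 + 4(725)) / -3 = 717/-3 = -239
w_4 = (725 + 4(-239)) / -3 = -231/-3 = 77
w_3 = (-239 + 4(77)) / -3 = 69/-3 = -23
w_2 = (77 + 4(-23)) / -3 = -15/-3 = 5
w_1 = (-23 + 4(5)) / -3 = -3/-3 = 1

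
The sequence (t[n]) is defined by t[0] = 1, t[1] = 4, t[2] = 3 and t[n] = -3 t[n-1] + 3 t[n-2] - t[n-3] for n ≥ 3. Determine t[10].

t[3] = -3(3) + 3(4) - 1 = 2
t[4] = -3(2) + 3(3) - 4 = -1
t[5] = -3(-1) + 3(2) - 3 = 6
t[6] = -3(6) + 3(-1) - 2 = -23
t[7] = -3(-23) + 3(6) - (-1) = 88
t[8] = -3(88) + 3(-23) - 6 = -339
t[9] = -3(-339) + 3(88) - (-23) = 1304
t[10] = -3(1304) + 3(-339) - 88 = -5017

-5017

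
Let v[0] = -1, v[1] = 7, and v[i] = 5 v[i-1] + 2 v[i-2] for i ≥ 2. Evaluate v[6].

27737

v[2] = 5·7 + 2·(-1) = 33
v[3] = 5·33 + 2·7 = 179
v[4] = 5·179 + 2·33 = 961
v[5] = 5·961 + 2·179 = 5163
v[6] = 5·5163 + 2·961 = 27737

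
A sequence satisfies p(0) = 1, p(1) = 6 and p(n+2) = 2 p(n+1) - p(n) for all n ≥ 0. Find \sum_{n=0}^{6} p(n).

112

p(2) = 2*6 - 1 = 11
p(3) = 2*11 - 6 = 16
p(4) = 2*16 - 11 = 21
p(5) = 2*21 - 16 = 26
p(6) = 2*26 - 21 = 31
Sum = 1 + 6 + 11 + 16 + 21 + 26 + 31 = 112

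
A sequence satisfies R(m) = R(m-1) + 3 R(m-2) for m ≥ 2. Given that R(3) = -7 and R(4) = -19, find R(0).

-1

Rearranging, R(m-2) = (R(m) - R(m-1)) / 3.
R(2) = (-19 - (-7)) / 3 = -12/3 = -4
R(1) = (-7 - (-4)) / 3 = -3/3 = -1
R(0) = (-4 - (-1)) / 3 = -3/3 = -1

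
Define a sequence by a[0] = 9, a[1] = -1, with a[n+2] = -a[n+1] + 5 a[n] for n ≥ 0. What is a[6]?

1941

a[2] = -(-1) + 5*9 = 46
a[3] = -46 + 5*(-1) = -51
a[4] = -(-51) + 5*46 = 281
a[5] = -281 + 5*(-51) = -536
a[6] = -(-536) + 5*281 = 1941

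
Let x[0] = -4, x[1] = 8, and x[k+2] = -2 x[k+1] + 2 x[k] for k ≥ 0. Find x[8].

-9792

x[2] = -2(8) + 2(-4) = -24
x[3] = -2(-24) + 2(8) = 64
x[4] = -2(64) + 2(-24) = -176
x[5] = -2(-176) + 2(64) = 480
x[6] = -2(480) + 2(-176) = -1312
x[7] = -2(-1312) + 2(480) = 3584
x[8] = -2(3584) + 2(-1312) = -9792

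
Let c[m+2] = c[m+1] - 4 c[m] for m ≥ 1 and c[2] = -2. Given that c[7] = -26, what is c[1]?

Let c[1] = z.
c[3] = -2 - 4z
c[4] = 6 - 4z
c[5] = 14 + 12z
c[6] = -10 + 28z
c[7] = -66 - 20z
So -66 - 20z = -26, giving z = -2.

-2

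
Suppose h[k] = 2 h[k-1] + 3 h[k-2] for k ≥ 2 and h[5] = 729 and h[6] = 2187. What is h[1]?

9

Rearranging, h[k-2] = (h[k] - 2 h[k-1]) / 3.
h[4] = (2187 - 2(729)) / 3 = 729/3 = 243
h[3] = (729 - 2(243)) / 3 = 243/3 = 81
h[2] = (243 - 2(81)) / 3 = 81/3 = 27
h[1] = (81 - 2(27)) / 3 = 27/3 = 9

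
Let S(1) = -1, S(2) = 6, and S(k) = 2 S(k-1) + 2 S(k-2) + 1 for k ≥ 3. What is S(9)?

5237

S(3) = 2(6) + 2(-1) + 1 = 11
S(4) = 2(11) + 2(6) + 1 = 35
S(5) = 2(35) + 2(11) + 1 = 93
S(6) = 2(93) + 2(35) + 1 = 257
S(7) = 2(257) + 2(93) + 1 = 701
S(8) = 2(701) + 2(257) + 1 = 1917
S(9) = 2(1917) + 2(701) + 1 = 5237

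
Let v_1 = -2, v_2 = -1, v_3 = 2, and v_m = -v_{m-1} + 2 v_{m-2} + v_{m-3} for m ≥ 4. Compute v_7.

31

v_4 = -2 + 2(-1) + (-2) = -6
v_5 = -(-6) + 2(2) + (-1) = 9
v_6 = -9 + 2(-6) + 2 = -19
v_7 = -(-19) + 2(9) + (-6) = 31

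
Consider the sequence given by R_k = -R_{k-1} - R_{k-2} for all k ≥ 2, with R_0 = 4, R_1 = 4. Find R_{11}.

R_2 = -4 - 4 = -8
R_3 = -(-8) - 4 = 4
R_4 = -4 - (-8) = 4
R_5 = -4 - 4 = -8
R_6 = -(-8) - 4 = 4
R_7 = -4 - (-8) = 4
R_8 = -4 - 4 = -8
R_9 = -(-8) - 4 = 4
R_{10} = -4 - (-8) = 4
R_{11} = -4 - 4 = -8

-8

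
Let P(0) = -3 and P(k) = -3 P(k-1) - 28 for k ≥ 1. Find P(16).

172186877

The fixed point is -28/(1 + 3) = -7, so P(k) + 7 = -3(P(k-1) + 7).
Hence P(k) = 4·(-3)^k - 7.
P(16) = 4·(-3)^{16} - 7 = 4·43046721 - 7 = 172186877.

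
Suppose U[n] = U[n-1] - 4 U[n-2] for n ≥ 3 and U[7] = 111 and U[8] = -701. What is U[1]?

6

Rearranging, U[n-2] = (U[n] - U[n-1]) / -4.
U[6] = (-701 - 111) / -4 = -812/-4 = 203
U[5] = (111 - 203) / -4 = -92/-4 = 23
U[4] = (203 - 23) / -4 = 180/-4 = -45
U[3] = (23 - (-45)) / -4 = 68/-4 = -17
U[2] = (-45 - (-17)) / -4 = -28/-4 = 7
U[1] = (-17 - 7) / -4 = -24/-4 = 6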